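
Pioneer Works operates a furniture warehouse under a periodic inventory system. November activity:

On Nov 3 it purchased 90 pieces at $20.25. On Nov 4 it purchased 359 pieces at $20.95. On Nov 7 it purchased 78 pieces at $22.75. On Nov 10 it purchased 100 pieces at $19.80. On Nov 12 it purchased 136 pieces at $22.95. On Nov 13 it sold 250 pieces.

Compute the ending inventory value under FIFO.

Nov 13, 250 sold [FIFO — oldest first]: 90 @ $20.25 + 160 @ $20.95 = $5,174.50
Ending inventory: 199 @ $20.95 + 78 @ $22.75 + 100 @ $19.80 + 136 @ $22.95 = $11,044.75
Check: goods available $16,219.25 = COGS $5,174.50 + ending $11,044.75

Ending inventory = $11,044.75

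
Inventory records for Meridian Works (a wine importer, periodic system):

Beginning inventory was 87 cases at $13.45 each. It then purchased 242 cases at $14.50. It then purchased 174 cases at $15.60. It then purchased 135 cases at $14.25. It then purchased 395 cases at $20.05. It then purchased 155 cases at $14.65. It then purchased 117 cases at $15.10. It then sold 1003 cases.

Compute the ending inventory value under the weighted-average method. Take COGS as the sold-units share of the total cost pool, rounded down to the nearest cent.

Ending inventory = $4,923.30

Sale 1, sell 1003: 1003/1305 × $21,274.50 → $16,351.20
Ending inventory (cost pool remaining) = $4,923.30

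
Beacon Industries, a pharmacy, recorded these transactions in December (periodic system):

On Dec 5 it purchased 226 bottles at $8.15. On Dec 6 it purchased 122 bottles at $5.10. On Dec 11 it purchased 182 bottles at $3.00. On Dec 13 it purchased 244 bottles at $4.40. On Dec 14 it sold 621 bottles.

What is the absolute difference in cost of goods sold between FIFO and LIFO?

$573.75

FIFO COGS: 226 @ $8.15 + 122 @ $5.10 + 182 @ $3.00 + 91 @ $4.40 = $3,410.50
LIFO COGS: 244 @ $4.40 + 182 @ $3.00 + 122 @ $5.10 + 73 @ $8.15 = $2,836.75
Difference = |$3,410.50 − $2,836.75| = $573.75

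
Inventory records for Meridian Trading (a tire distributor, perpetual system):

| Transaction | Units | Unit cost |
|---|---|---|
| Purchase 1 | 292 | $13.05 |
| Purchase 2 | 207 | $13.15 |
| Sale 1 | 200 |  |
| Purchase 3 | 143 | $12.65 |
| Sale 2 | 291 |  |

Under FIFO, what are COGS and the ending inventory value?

COGS = $6,427.45; ending inventory = $1,914.15

Sale 1 (200) [FIFO — oldest first]: 200 @ $13.05 = $2,610.00
Sale 2 (291) [FIFO — oldest first]: 92 @ $13.05 + 199 @ $13.15 = $3,817.45
Total COGS = $2,610.00 + $3,817.45 = $6,427.45
Ending inventory: 8 @ $13.15 + 143 @ $12.65 = $1,914.15
Check: goods available $8,341.60 = COGS $6,427.45 + ending $1,914.15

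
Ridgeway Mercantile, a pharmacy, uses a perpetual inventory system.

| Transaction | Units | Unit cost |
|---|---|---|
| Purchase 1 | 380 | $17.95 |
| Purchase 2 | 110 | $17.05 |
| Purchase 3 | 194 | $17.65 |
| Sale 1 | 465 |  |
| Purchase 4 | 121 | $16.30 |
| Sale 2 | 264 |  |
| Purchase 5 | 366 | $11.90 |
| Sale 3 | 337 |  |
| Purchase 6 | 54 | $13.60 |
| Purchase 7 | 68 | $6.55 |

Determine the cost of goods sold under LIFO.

Sale 1 (465) [LIFO — newest first]: 194 @ $17.65 + 110 @ $17.05 + 161 @ $17.95 = $8,189.55
Sale 2 (264) [LIFO — newest first]: 121 @ $16.30 + 143 @ $17.95 = $4,539.15
Sale 3 (337) [LIFO — newest first]: 337 @ $11.90 = $4,010.30
Total COGS = $8,189.55 + $4,539.15 + $4,010.30 = $16,739.00
Ending inventory: 76 @ $17.95 + 29 @ $11.90 + 54 @ $13.60 + 68 @ $6.55 = $2,889.10
Check: goods available $19,628.10 = COGS $16,739.00 + ending $2,889.10

COGS = $16,739.00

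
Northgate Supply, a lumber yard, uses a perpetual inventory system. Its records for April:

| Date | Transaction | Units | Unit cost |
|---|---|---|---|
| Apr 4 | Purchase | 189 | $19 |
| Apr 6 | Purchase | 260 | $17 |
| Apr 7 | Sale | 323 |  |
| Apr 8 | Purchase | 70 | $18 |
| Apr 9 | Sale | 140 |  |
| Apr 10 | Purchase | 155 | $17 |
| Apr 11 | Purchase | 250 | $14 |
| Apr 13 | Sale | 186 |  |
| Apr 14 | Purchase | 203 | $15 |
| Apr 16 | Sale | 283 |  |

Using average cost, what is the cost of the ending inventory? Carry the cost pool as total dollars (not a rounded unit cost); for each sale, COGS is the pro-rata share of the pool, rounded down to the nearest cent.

After Apr 4: 189 on hand, pool $3,591.00 (≈ $19.0000 each)
After Apr 6: 449 on hand, pool $8,011.00 (≈ $17.8419 each)
Apr 7, sell 323: 323/449 × $8,011.00 → $5,762.92
After Apr 8: 196 on hand, pool $3,508.08 (≈ $17.8984 each)
Apr 9, sell 140: 140/196 × $3,508.08 → $2,505.77
After Apr 10: 211 on hand, pool $3,637.31 (≈ $17.2384 each)
After Apr 11: 461 on hand, pool $7,137.31 (≈ $15.4822 each)
Apr 13, sell 186: 186/461 × $7,137.31 → $2,879.69
After Apr 14: 478 on hand, pool $7,302.62 (≈ $15.2774 each)
Apr 16, sell 283: 283/478 × $7,302.62 → $4,323.51
Total COGS = $5,762.92 + $2,505.77 + $2,879.69 + $4,323.51 = $15,471.89
Ending inventory (cost pool remaining) = $2,979.11
Check: goods available $18,451.00 = COGS $15,471.89 + ending $2,979.11

Ending inventory = $2,979.11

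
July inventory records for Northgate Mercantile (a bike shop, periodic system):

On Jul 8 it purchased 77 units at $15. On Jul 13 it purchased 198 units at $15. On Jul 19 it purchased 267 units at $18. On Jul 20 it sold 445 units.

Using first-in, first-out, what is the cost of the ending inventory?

Jul 20, 445 sold [FIFO — oldest first]: 77 @ $15 + 198 @ $15 + 170 @ $18 = $7,185
Ending inventory: 97 @ $18 = $1,746

Ending inventory = $1,746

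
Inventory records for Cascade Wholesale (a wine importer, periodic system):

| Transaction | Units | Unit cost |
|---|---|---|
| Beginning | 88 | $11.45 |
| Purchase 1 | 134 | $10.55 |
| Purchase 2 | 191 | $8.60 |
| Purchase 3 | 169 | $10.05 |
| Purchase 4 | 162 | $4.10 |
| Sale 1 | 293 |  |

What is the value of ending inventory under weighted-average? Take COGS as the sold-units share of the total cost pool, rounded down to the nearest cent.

Sale 1, sell 293: 293/744 × $6,426.55 → $2,530.88
Ending inventory (cost pool remaining) = $3,895.67
Check: goods available $6,426.55 = COGS $2,530.88 + ending $3,895.67

Ending inventory = $3,895.67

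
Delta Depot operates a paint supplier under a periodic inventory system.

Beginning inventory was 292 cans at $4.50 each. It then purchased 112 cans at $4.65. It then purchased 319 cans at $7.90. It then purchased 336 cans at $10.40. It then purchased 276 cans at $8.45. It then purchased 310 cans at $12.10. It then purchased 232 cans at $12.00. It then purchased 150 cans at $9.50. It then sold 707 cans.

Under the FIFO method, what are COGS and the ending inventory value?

COGS = $4,228.50; ending inventory = $13,913.00

Sale 1 (707) [FIFO — oldest first]: 292 @ $4.50 + 112 @ $4.65 + 303 @ $7.90 = $4,228.50
Ending inventory: 16 @ $7.90 + 336 @ $10.40 + 276 @ $8.45 + 310 @ $12.10 + 232 @ $12.00 + 150 @ $9.50 = $13,913.00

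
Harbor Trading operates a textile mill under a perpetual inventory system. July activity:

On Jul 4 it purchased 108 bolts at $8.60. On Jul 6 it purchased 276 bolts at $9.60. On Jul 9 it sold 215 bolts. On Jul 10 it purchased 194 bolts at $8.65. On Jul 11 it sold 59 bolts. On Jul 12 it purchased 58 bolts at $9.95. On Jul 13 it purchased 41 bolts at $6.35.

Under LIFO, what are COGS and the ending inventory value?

COGS = $2,574.35; ending inventory = $3,519.60

Jul 9, 215 sold [LIFO — newest first]: 215 @ $9.60 = $2,064.00
Jul 11, 59 sold [LIFO — newest first]: 59 @ $8.65 = $510.35
Total COGS = $2,064.00 + $510.35 = $2,574.35
Ending inventory: 108 @ $8.60 + 61 @ $9.60 + 135 @ $8.65 + 58 @ $9.95 + 41 @ $6.35 = $3,519.60
Check: goods available $6,093.95 = COGS $2,574.35 + ending $3,519.60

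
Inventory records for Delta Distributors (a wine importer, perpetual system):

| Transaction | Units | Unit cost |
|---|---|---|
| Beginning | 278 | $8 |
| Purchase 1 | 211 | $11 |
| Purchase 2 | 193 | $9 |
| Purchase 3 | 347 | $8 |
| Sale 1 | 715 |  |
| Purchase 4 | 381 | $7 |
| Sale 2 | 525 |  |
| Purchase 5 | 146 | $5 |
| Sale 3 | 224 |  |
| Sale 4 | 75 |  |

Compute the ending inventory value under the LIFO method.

Ending inventory = $136

Sale 1 (715) [LIFO — newest first]: 347 @ $8 + 193 @ $9 + 175 @ $11 = $6,438
Sale 2 (525) [LIFO — newest first]: 381 @ $7 + 36 @ $11 + 108 @ $8 = $3,927
Sale 3 (224) [LIFO — newest first]: 146 @ $5 + 78 @ $8 = $1,354
Sale 4 (75) [LIFO — newest first]: 75 @ $8 = $600
Total COGS = $6,438 + $3,927 + $1,354 + $600 = $12,319
Ending inventory: 17 @ $8 = $136
Check: goods available $12,455 = COGS $12,319 + ending $136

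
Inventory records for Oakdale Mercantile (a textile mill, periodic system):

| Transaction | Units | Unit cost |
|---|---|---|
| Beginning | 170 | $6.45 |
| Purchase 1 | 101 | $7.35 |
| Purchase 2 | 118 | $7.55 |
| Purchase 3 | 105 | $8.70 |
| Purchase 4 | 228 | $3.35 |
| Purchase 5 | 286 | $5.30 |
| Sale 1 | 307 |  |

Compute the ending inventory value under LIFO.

Sale 1 (307) [LIFO — newest first]: 286 @ $5.30 + 21 @ $3.35 = $1,586.15
Ending inventory: 170 @ $6.45 + 101 @ $7.35 + 118 @ $7.55 + 105 @ $8.70 + 207 @ $3.35 = $4,336.70
Check: goods available $5,922.85 = COGS $1,586.15 + ending $4,336.70

Ending inventory = $4,336.70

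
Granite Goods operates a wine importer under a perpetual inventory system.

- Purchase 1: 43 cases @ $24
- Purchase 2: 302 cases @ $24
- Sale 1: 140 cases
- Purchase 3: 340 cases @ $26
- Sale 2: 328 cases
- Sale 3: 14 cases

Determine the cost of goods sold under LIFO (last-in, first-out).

Sale 1 (140) [LIFO — newest first]: 140 @ $24 = $3,360
Sale 2 (328) [LIFO — newest first]: 328 @ $26 = $8,528
Sale 3 (14) [LIFO — newest first]: 12 @ $26 + 2 @ $24 = $360
Total COGS = $3,360 + $8,528 + $360 = $12,248
Ending inventory: 43 @ $24 + 160 @ $24 = $4,872

COGS = $12,248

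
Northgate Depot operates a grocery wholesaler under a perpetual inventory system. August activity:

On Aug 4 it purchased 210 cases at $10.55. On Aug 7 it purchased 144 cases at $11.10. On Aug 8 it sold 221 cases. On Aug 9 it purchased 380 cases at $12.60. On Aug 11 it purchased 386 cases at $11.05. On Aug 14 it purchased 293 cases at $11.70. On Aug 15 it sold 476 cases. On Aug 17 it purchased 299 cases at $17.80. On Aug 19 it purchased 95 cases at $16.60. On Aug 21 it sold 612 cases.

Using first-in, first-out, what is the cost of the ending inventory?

Ending inventory = $8,116.00

Aug 8, 221 sold [FIFO — oldest first]: 210 @ $10.55 + 11 @ $11.10 = $2,337.60
Aug 15, 476 sold [FIFO — oldest first]: 133 @ $11.10 + 343 @ $12.60 = $5,798.10
Aug 21, 612 sold [FIFO — oldest first]: 37 @ $12.60 + 386 @ $11.05 + 189 @ $11.70 = $6,942.80
Total COGS = $2,337.60 + $5,798.10 + $6,942.80 = $15,078.50
Ending inventory: 104 @ $11.70 + 299 @ $17.80 + 95 @ $16.60 = $8,116.00
Check: goods available $23,194.50 = COGS $15,078.50 + ending $8,116.00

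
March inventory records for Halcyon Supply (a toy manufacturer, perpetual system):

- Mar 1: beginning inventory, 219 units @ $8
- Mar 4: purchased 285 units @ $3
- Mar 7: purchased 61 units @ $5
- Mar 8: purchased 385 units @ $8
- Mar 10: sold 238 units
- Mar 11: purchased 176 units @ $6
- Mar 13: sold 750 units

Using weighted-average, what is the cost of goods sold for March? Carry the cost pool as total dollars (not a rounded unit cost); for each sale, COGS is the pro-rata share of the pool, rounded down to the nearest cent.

After Mar 1: 219 on hand, pool $1,752.00 (≈ $8.0000 each)
After Mar 4: 504 on hand, pool $2,607.00 (≈ $5.1726 each)
After Mar 7: 565 on hand, pool $2,912.00 (≈ $5.1540 each)
After Mar 8: 950 on hand, pool $5,992.00 (≈ $6.3074 each)
Mar 10, sell 238: 238/950 × $5,992.00 → $1,501.15
After Mar 11: 888 on hand, pool $5,546.85 (≈ $6.2465 each)
Mar 13, sell 750: 750/888 × $5,546.85 → $4,684.83
Total COGS = $1,501.15 + $4,684.83 = $6,185.98
Ending inventory (cost pool remaining) = $862.02

COGS = $6,185.98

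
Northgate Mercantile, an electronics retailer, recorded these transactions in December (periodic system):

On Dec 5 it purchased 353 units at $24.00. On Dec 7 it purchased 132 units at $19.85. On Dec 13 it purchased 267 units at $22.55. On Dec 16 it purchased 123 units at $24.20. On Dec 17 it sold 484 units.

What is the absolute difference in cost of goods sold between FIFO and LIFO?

FIFO COGS: 353 @ $24.00 + 131 @ $19.85 = $11,072.35
LIFO COGS: 123 @ $24.20 + 267 @ $22.55 + 94 @ $19.85 = $10,863.35
Difference = |$11,072.35 − $10,863.35| = $209.00

$209.00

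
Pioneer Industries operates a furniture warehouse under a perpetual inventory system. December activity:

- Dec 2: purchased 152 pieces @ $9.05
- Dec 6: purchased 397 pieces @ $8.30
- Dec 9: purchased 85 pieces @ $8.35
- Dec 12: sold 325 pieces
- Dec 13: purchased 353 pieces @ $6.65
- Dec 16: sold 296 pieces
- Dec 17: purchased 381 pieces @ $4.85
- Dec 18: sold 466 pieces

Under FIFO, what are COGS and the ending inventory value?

COGS = $8,212.90; ending inventory = $1,362.85

Dec 12, 325 sold [FIFO — oldest first]: 152 @ $9.05 + 173 @ $8.30 = $2,811.50
Dec 16, 296 sold [FIFO — oldest first]: 224 @ $8.30 + 72 @ $8.35 = $2,460.40
Dec 18, 466 sold [FIFO — oldest first]: 13 @ $8.35 + 353 @ $6.65 + 100 @ $4.85 = $2,941.00
Total COGS = $2,811.50 + $2,460.40 + $2,941.00 = $8,212.90
Ending inventory: 281 @ $4.85 = $1,362.85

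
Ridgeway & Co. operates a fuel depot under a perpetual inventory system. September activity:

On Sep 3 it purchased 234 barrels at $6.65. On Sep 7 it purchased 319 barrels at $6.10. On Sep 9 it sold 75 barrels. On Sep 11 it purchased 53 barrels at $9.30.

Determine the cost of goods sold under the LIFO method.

Sep 9, 75 sold [LIFO — newest first]: 75 @ $6.10 = $457.50
Ending inventory: 234 @ $6.65 + 244 @ $6.10 + 53 @ $9.30 = $3,537.40

COGS = $457.50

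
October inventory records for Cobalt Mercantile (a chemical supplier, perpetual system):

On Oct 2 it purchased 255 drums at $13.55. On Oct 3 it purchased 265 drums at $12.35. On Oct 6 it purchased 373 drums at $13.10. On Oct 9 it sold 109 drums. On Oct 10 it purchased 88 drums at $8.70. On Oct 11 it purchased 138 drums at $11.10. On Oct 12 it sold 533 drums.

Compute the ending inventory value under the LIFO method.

Oct 9, 109 sold [LIFO — newest first]: 109 @ $13.10 = $1,427.90
Oct 12, 533 sold [LIFO — newest first]: 138 @ $11.10 + 88 @ $8.70 + 264 @ $13.10 + 43 @ $12.35 = $6,286.85
Total COGS = $1,427.90 + $6,286.85 = $7,714.75
Ending inventory: 255 @ $13.55 + 222 @ $12.35 = $6,196.95

Ending inventory = $6,196.95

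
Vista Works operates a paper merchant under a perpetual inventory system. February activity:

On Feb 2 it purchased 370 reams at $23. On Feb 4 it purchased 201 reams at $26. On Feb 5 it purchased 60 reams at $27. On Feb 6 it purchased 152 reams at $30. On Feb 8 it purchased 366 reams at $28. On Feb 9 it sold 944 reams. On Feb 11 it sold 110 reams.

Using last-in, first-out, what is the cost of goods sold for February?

COGS = $27,979

Feb 9, 944 sold [LIFO — newest first]: 366 @ $28 + 152 @ $30 + 60 @ $27 + 201 @ $26 + 165 @ $23 = $25,449
Feb 11, 110 sold [LIFO — newest first]: 110 @ $23 = $2,530
Total COGS = $25,449 + $2,530 = $27,979
Ending inventory: 95 @ $23 = $2,185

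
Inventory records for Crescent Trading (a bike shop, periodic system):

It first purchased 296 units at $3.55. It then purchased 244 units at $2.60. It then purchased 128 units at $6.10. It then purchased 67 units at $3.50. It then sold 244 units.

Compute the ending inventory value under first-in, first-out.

Sale 1 (244) [FIFO — oldest first]: 244 @ $3.55 = $866.20
Ending inventory: 52 @ $3.55 + 244 @ $2.60 + 128 @ $6.10 + 67 @ $3.50 = $1,834.30
Check: goods available $2,700.50 = COGS $866.20 + ending $1,834.30

Ending inventory = $1,834.30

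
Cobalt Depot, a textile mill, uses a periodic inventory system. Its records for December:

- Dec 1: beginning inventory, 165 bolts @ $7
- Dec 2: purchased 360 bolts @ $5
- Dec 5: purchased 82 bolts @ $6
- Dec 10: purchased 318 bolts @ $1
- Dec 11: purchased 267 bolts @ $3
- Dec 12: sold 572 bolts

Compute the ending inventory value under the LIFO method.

Dec 12, 572 sold [LIFO — newest first]: 267 @ $3 + 305 @ $1 = $1,106
Ending inventory: 165 @ $7 + 360 @ $5 + 82 @ $6 + 13 @ $1 = $3,460
Check: goods available $4,566 = COGS $1,106 + ending $3,460

Ending inventory = $3,460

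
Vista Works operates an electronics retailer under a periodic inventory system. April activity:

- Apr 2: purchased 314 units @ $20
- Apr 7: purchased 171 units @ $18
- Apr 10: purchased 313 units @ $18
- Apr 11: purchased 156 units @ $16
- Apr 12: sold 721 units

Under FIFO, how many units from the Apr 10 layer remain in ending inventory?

Apr 12, 721 sold [FIFO — oldest first]: 314 @ $20 + 171 @ $18 + 236 @ $18 = $13,606
Ending inventory: 77 @ $18 + 156 @ $16 = $3,882
Check: goods available $17,488 = COGS $13,606 + ending $3,882

77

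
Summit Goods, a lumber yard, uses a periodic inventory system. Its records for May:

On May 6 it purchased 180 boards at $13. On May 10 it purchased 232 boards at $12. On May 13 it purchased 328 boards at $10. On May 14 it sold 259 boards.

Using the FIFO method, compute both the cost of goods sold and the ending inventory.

May 14, 259 sold [FIFO — oldest first]: 180 @ $13 + 79 @ $12 = $3,288
Ending inventory: 153 @ $12 + 328 @ $10 = $5,116
Check: goods available $8,404 = COGS $3,288 + ending $5,116

COGS = $3,288; ending inventory = $5,116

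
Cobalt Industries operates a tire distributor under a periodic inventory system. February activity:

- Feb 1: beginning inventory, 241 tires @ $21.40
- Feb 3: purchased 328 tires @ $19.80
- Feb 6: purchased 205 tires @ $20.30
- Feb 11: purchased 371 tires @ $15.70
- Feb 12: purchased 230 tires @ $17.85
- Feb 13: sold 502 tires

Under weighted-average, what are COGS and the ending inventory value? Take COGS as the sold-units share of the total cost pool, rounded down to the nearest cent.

Feb 13, sell 502: 502/1375 × $25,743.50 → $9,398.71
Ending inventory (cost pool remaining) = $16,344.79
Check: goods available $25,743.50 = COGS $9,398.71 + ending $16,344.79

COGS = $9,398.71; ending inventory = $16,344.79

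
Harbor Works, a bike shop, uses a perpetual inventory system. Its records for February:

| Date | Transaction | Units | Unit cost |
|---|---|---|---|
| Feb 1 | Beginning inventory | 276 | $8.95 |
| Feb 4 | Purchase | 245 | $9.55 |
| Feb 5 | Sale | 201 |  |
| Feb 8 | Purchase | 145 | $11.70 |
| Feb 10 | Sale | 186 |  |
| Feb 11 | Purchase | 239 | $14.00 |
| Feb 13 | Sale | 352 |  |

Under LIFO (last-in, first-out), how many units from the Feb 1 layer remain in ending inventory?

Feb 5, 201 sold [LIFO — newest first]: 201 @ $9.55 = $1,919.55
Feb 10, 186 sold [LIFO — newest first]: 145 @ $11.70 + 41 @ $9.55 = $2,088.05
Feb 13, 352 sold [LIFO — newest first]: 239 @ $14.00 + 3 @ $9.55 + 110 @ $8.95 = $4,359.15
Total COGS = $1,919.55 + $2,088.05 + $4,359.15 = $8,366.75
Ending inventory: 166 @ $8.95 = $1,485.70

166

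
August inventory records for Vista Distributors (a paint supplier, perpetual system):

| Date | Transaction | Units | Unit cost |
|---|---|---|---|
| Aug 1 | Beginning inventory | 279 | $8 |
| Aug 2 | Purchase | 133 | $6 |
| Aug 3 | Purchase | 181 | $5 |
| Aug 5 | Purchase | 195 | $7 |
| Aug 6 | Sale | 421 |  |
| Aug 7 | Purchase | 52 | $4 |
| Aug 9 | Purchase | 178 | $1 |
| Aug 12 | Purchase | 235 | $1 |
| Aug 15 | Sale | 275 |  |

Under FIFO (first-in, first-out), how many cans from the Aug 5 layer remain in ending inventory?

92

Aug 6, 421 sold [FIFO — oldest first]: 279 @ $8 + 133 @ $6 + 9 @ $5 = $3,075
Aug 15, 275 sold [FIFO — oldest first]: 172 @ $5 + 103 @ $7 = $1,581
Total COGS = $3,075 + $1,581 = $4,656
Ending inventory: 92 @ $7 + 52 @ $4 + 178 @ $1 + 235 @ $1 = $1,265
Check: goods available $5,921 = COGS $4,656 + ending $1,265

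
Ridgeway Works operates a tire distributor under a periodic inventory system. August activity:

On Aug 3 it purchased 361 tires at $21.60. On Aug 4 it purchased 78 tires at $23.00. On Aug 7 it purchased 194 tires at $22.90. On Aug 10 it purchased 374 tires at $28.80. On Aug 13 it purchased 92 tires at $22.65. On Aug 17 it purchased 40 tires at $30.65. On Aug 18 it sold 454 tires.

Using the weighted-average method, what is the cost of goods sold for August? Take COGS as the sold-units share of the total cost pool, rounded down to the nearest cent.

COGS = $11,206.58

Aug 18, sell 454: 454/1139 × $28,115.20 → $11,206.58
Ending inventory (cost pool remaining) = $16,908.62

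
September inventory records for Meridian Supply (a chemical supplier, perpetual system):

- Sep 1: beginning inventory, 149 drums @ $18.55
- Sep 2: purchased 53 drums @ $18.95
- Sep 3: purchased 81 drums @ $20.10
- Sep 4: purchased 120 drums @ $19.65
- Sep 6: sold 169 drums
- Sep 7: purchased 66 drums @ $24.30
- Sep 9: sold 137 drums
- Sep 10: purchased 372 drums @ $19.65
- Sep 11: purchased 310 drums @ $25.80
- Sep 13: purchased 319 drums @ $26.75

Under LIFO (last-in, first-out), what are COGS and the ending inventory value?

Sep 6, 169 sold [LIFO — newest first]: 120 @ $19.65 + 49 @ $20.10 = $3,342.90
Sep 9, 137 sold [LIFO — newest first]: 66 @ $24.30 + 32 @ $20.10 + 39 @ $18.95 = $2,986.05
Total COGS = $3,342.90 + $2,986.05 = $6,328.95
Ending inventory: 149 @ $18.55 + 14 @ $18.95 + 372 @ $19.65 + 310 @ $25.80 + 319 @ $26.75 = $26,870.30

COGS = $6,328.95; ending inventory = $26,870.30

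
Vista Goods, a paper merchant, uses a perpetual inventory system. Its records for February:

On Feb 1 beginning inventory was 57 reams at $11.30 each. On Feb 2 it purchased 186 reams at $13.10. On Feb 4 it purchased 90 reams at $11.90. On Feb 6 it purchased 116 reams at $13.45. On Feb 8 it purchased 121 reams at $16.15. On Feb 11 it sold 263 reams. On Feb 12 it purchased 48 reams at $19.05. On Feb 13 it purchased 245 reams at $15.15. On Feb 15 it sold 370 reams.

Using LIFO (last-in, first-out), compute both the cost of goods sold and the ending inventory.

COGS = $9,381.80; ending inventory = $2,910.40

Feb 11, 263 sold [LIFO — newest first]: 121 @ $16.15 + 116 @ $13.45 + 26 @ $11.90 = $3,823.75
Feb 15, 370 sold [LIFO — newest first]: 245 @ $15.15 + 48 @ $19.05 + 64 @ $11.90 + 13 @ $13.10 = $5,558.05
Total COGS = $3,823.75 + $5,558.05 = $9,381.80
Ending inventory: 57 @ $11.30 + 173 @ $13.10 = $2,910.40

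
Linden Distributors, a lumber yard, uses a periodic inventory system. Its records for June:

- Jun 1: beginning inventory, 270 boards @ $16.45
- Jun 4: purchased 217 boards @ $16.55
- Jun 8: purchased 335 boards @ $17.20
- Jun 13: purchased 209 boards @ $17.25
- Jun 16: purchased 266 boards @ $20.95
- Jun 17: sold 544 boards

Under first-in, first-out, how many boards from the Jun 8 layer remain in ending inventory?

Jun 17, 544 sold [FIFO — oldest first]: 270 @ $16.45 + 217 @ $16.55 + 57 @ $17.20 = $9,013.25
Ending inventory: 278 @ $17.20 + 209 @ $17.25 + 266 @ $20.95 = $13,959.55
Check: goods available $22,972.80 = COGS $9,013.25 + ending $13,959.55

278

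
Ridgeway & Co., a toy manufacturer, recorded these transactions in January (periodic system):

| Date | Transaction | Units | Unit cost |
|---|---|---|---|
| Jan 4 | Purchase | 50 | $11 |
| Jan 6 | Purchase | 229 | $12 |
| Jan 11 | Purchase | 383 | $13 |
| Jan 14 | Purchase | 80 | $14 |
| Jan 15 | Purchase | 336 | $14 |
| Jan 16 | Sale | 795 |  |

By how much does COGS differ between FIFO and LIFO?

FIFO COGS: 50 @ $11 + 229 @ $12 + 383 @ $13 + 80 @ $14 + 53 @ $14 = $10,139
LIFO COGS: 336 @ $14 + 80 @ $14 + 379 @ $13 = $10,751
Difference = |$10,139 − $10,751| = $612

$612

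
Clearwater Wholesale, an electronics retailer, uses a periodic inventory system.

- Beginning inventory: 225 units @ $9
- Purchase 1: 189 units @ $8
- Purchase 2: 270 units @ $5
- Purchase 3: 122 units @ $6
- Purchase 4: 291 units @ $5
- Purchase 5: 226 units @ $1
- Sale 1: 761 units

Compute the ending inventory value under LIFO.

Sale 1 (761) [LIFO — newest first]: 226 @ $1 + 291 @ $5 + 122 @ $6 + 122 @ $5 = $3,023
Ending inventory: 225 @ $9 + 189 @ $8 + 148 @ $5 = $4,277

Ending inventory = $4,277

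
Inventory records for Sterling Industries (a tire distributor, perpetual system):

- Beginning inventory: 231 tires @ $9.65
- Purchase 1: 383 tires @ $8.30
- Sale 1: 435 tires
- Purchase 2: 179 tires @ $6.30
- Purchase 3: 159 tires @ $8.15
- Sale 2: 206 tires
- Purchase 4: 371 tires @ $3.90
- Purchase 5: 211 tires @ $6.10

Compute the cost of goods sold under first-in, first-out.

COGS = $5,578.15

Sale 1 (435) [FIFO — oldest first]: 231 @ $9.65 + 204 @ $8.30 = $3,922.35
Sale 2 (206) [FIFO — oldest first]: 179 @ $8.30 + 27 @ $6.30 = $1,655.80
Total COGS = $3,922.35 + $1,655.80 = $5,578.15
Ending inventory: 152 @ $6.30 + 159 @ $8.15 + 371 @ $3.90 + 211 @ $6.10 = $4,987.45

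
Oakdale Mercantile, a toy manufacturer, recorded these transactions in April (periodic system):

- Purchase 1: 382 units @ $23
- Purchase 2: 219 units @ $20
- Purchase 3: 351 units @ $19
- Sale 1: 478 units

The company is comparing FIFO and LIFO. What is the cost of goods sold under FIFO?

COGS = $10,706

FIFO COGS: 382 @ $23 + 96 @ $20 = $10,706
LIFO COGS: 351 @ $19 + 127 @ $20 = $9,209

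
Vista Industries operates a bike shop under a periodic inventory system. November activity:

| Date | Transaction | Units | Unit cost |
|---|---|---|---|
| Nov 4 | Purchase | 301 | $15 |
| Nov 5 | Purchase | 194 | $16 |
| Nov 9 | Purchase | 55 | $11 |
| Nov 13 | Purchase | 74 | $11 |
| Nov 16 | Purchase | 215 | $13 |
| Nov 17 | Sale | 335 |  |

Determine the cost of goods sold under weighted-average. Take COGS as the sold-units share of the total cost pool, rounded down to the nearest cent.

COGS = $4,724.73

Nov 17, sell 335: 335/839 × $11,833.00 → $4,724.73
Ending inventory (cost pool remaining) = $7,108.27
Check: goods available $11,833.00 = COGS $4,724.73 + ending $7,108.27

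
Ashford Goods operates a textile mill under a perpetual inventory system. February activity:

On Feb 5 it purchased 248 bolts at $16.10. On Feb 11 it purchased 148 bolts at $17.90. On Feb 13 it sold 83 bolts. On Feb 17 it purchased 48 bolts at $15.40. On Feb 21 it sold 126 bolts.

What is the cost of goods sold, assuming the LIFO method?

Feb 13, 83 sold [LIFO — newest first]: 83 @ $17.90 = $1,485.70
Feb 21, 126 sold [LIFO — newest first]: 48 @ $15.40 + 65 @ $17.90 + 13 @ $16.10 = $2,112.00
Total COGS = $1,485.70 + $2,112.00 = $3,597.70
Ending inventory: 235 @ $16.10 = $3,783.50

COGS = $3,597.70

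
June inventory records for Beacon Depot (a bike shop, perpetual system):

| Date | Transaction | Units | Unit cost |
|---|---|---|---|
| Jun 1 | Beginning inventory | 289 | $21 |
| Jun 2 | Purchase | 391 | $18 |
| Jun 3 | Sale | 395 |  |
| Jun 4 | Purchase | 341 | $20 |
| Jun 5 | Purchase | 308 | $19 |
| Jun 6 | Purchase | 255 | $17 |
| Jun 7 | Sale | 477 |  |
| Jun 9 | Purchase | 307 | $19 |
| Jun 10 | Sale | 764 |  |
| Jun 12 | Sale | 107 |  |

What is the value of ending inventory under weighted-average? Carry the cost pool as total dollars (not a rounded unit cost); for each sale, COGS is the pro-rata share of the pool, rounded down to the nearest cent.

After Jun 1: 289 on hand, pool $6,069.00 (≈ $21.0000 each)
After Jun 2: 680 on hand, pool $13,107.00 (≈ $19.2750 each)
Jun 3, sell 395: 395/680 × $13,107.00 → $7,613.62
After Jun 4: 626 on hand, pool $12,313.38 (≈ $19.6699 each)
After Jun 5: 934 on hand, pool $18,165.38 (≈ $19.4490 each)
After Jun 6: 1189 on hand, pool $22,500.38 (≈ $18.9238 each)
Jun 7, sell 477: 477/1189 × $22,500.38 → $9,026.64
After Jun 9: 1019 on hand, pool $19,306.74 (≈ $18.9468 each)
Jun 10, sell 764: 764/1019 × $19,306.74 → $14,475.31
Jun 12, sell 107: 107/255 × $4,831.43 → $2,027.30
Total COGS = $7,613.62 + $9,026.64 + $14,475.31 + $2,027.30 = $33,142.87
Ending inventory (cost pool remaining) = $2,804.13

Ending inventory = $2,804.13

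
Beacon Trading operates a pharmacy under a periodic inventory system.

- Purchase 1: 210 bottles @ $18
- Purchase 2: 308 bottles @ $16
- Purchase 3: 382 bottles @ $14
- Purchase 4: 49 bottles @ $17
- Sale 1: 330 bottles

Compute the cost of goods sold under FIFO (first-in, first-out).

COGS = $5,700

Sale 1 (330) [FIFO — oldest first]: 210 @ $18 + 120 @ $16 = $5,700
Ending inventory: 188 @ $16 + 382 @ $14 + 49 @ $17 = $9,189
Check: goods available $14,889 = COGS $5,700 + ending $9,189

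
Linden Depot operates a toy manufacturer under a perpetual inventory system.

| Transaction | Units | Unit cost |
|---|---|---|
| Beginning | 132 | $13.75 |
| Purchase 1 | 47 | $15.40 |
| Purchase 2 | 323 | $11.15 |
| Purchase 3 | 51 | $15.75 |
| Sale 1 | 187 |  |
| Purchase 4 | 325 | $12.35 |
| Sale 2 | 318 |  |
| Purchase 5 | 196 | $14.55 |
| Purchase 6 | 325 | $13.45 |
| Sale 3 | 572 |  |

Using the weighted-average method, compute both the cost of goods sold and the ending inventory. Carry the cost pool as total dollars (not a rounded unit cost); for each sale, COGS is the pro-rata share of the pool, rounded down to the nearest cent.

After Beginning: 132 on hand, pool $1,815.00 (≈ $13.7500 each)
After Purchase 1: 179 on hand, pool $2,538.80 (≈ $14.1832 each)
After Purchase 2: 502 on hand, pool $6,140.25 (≈ $12.2316 each)
After Purchase 3: 553 on hand, pool $6,943.50 (≈ $12.5561 each)
Sale 1, sell 187: 187/553 × $6,943.50 → $2,347.98
After Purchase 4: 691 on hand, pool $8,609.27 (≈ $12.4591 each)
Sale 2, sell 318: 318/691 × $8,609.27 → $3,962.00
After Purchase 5: 569 on hand, pool $7,499.07 (≈ $13.1794 each)
After Purchase 6: 894 on hand, pool $11,870.32 (≈ $13.2778 each)
Sale 3, sell 572: 572/894 × $11,870.32 → $7,594.88
Total COGS = $2,347.98 + $3,962.00 + $7,594.88 = $13,904.86
Ending inventory (cost pool remaining) = $4,275.44

COGS = $13,904.86; ending inventory = $4,275.44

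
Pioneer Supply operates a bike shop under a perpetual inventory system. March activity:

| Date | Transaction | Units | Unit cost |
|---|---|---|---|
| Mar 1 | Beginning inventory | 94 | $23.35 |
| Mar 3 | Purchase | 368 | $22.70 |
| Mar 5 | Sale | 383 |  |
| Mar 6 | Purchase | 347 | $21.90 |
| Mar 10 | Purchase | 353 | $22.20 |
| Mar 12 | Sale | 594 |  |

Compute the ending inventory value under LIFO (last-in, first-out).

Mar 5, 383 sold [LIFO — newest first]: 368 @ $22.70 + 15 @ $23.35 = $8,703.85
Mar 12, 594 sold [LIFO — newest first]: 353 @ $22.20 + 241 @ $21.90 = $13,114.50
Total COGS = $8,703.85 + $13,114.50 = $21,818.35
Ending inventory: 79 @ $23.35 + 106 @ $21.90 = $4,166.05

Ending inventory = $4,166.05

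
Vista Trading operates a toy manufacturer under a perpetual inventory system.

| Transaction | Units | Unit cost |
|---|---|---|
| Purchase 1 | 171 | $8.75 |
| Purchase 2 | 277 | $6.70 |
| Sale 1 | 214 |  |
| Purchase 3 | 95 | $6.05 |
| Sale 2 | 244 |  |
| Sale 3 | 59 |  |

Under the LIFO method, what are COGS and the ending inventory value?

COGS = $3,699.40; ending inventory = $227.50

Sale 1 (214) [LIFO — newest first]: 214 @ $6.70 = $1,433.80
Sale 2 (244) [LIFO — newest first]: 95 @ $6.05 + 63 @ $6.70 + 86 @ $8.75 = $1,749.35
Sale 3 (59) [LIFO — newest first]: 59 @ $8.75 = $516.25
Total COGS = $1,433.80 + $1,749.35 + $516.25 = $3,699.40
Ending inventory: 26 @ $8.75 = $227.50
Check: goods available $3,926.90 = COGS $3,699.40 + ending $227.50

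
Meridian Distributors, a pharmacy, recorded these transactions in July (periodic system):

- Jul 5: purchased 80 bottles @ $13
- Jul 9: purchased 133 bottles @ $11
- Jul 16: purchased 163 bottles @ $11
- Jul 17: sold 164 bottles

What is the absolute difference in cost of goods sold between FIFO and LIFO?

$160

FIFO COGS: 80 @ $13 + 84 @ $11 = $1,964
LIFO COGS: 163 @ $11 + 1 @ $11 = $1,804
Difference = |$1,964 − $1,804| = $160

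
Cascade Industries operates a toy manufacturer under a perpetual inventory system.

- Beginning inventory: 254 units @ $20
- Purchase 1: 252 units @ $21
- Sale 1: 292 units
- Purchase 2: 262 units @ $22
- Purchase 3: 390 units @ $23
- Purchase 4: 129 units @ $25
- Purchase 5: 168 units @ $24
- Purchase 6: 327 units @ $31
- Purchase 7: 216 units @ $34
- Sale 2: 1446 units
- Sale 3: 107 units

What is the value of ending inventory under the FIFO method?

Ending inventory = $5,202

Sale 1 (292) [FIFO — oldest first]: 254 @ $20 + 38 @ $21 = $5,878
Sale 2 (1446) [FIFO — oldest first]: 214 @ $21 + 262 @ $22 + 390 @ $23 + 129 @ $25 + 168 @ $24 + 283 @ $31 = $35,258
Sale 3 (107) [FIFO — oldest first]: 44 @ $31 + 63 @ $34 = $3,506
Total COGS = $5,878 + $35,258 + $3,506 = $44,642
Ending inventory: 153 @ $34 = $5,202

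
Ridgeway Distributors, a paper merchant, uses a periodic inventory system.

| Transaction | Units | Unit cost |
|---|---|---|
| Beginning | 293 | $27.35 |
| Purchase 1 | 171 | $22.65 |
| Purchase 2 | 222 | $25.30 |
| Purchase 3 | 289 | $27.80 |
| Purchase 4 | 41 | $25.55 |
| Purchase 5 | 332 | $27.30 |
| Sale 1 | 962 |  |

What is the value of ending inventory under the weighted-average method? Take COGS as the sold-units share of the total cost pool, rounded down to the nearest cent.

Ending inventory = $10,208.00

Sale 1, sell 962: 962/1348 × $35,648.65 → $25,440.65
Ending inventory (cost pool remaining) = $10,208.00
Check: goods available $35,648.65 = COGS $25,440.65 + ending $10,208.00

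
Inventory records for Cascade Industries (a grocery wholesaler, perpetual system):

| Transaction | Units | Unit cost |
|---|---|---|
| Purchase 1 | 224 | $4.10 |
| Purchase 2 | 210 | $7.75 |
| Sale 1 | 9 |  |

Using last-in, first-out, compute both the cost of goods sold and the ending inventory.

Sale 1 (9) [LIFO — newest first]: 9 @ $7.75 = $69.75
Ending inventory: 224 @ $4.10 + 201 @ $7.75 = $2,476.15

COGS = $69.75; ending inventory = $2,476.15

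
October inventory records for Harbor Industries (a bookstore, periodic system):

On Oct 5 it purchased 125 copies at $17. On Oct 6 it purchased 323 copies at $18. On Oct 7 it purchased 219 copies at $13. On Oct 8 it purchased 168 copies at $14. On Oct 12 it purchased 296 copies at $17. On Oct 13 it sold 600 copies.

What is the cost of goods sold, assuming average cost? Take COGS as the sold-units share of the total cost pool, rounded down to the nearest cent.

Oct 13, sell 600: 600/1131 × $18,170.00 → $9,639.25
Ending inventory (cost pool remaining) = $8,530.75
Check: goods available $18,170.00 = COGS $9,639.25 + ending $8,530.75

COGS = $9,639.25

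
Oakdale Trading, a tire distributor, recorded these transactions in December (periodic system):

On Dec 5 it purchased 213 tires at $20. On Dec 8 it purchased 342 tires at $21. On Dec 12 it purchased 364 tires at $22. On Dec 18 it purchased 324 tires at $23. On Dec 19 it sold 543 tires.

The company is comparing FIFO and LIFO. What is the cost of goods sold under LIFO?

FIFO COGS: 213 @ $20 + 330 @ $21 = $11,190
LIFO COGS: 324 @ $23 + 219 @ $22 = $12,270

COGS = $12,270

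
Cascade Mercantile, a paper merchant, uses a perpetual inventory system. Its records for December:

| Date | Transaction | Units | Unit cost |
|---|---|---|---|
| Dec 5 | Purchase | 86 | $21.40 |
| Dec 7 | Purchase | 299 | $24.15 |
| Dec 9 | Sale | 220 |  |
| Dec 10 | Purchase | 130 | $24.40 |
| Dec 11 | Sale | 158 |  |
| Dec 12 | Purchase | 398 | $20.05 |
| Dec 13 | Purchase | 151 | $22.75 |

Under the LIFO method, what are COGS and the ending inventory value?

COGS = $9,161.20; ending inventory = $14,487.20

Dec 9, 220 sold [LIFO — newest first]: 220 @ $24.15 = $5,313.00
Dec 11, 158 sold [LIFO — newest first]: 130 @ $24.40 + 28 @ $24.15 = $3,848.20
Total COGS = $5,313.00 + $3,848.20 = $9,161.20
Ending inventory: 86 @ $21.40 + 51 @ $24.15 + 398 @ $20.05 + 151 @ $22.75 = $14,487.20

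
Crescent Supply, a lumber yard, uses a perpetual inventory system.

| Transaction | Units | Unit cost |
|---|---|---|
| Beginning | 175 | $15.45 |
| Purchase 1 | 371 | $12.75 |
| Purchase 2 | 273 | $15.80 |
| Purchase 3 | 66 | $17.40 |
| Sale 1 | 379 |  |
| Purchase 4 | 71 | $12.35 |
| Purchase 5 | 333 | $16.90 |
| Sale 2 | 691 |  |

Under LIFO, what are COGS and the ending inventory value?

COGS = $16,135.60; ending inventory = $3,264.75

Sale 1 (379) [LIFO — newest first]: 66 @ $17.40 + 273 @ $15.80 + 40 @ $12.75 = $5,971.80
Sale 2 (691) [LIFO — newest first]: 333 @ $16.90 + 71 @ $12.35 + 287 @ $12.75 = $10,163.80
Total COGS = $5,971.80 + $10,163.80 = $16,135.60
Ending inventory: 175 @ $15.45 + 44 @ $12.75 = $3,264.75
Check: goods available $19,400.35 = COGS $16,135.60 + ending $3,264.75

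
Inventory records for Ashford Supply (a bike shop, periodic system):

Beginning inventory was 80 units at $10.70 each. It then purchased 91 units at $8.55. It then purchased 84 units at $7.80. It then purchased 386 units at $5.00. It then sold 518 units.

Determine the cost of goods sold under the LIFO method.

COGS = $2,995.60

Sale 1 (518) [LIFO — newest first]: 386 @ $5.00 + 84 @ $7.80 + 48 @ $8.55 = $2,995.60
Ending inventory: 80 @ $10.70 + 43 @ $8.55 = $1,223.65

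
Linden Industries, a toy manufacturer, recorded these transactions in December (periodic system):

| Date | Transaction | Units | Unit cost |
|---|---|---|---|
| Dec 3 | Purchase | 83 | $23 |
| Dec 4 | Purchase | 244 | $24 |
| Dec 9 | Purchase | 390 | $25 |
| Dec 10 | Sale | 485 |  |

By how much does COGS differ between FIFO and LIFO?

FIFO COGS: 83 @ $23 + 244 @ $24 + 158 @ $25 = $11,715
LIFO COGS: 390 @ $25 + 95 @ $24 = $12,030
Difference = |$11,715 − $12,030| = $315

$315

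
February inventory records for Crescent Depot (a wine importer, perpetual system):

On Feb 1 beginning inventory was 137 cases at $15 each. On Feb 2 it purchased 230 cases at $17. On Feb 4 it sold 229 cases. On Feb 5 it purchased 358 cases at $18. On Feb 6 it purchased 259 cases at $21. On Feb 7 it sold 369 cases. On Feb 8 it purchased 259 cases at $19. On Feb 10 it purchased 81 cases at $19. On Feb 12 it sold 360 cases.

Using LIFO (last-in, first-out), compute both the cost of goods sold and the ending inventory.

Feb 4, 229 sold [LIFO — newest first]: 229 @ $17 = $3,893
Feb 7, 369 sold [LIFO — newest first]: 259 @ $21 + 110 @ $18 = $7,419
Feb 12, 360 sold [LIFO — newest first]: 81 @ $19 + 259 @ $19 + 20 @ $18 = $6,820
Total COGS = $3,893 + $7,419 + $6,820 = $18,132
Ending inventory: 137 @ $15 + 1 @ $17 + 228 @ $18 = $6,176
Check: goods available $24,308 = COGS $18,132 + ending $6,176

COGS = $18,132; ending inventory = $6,176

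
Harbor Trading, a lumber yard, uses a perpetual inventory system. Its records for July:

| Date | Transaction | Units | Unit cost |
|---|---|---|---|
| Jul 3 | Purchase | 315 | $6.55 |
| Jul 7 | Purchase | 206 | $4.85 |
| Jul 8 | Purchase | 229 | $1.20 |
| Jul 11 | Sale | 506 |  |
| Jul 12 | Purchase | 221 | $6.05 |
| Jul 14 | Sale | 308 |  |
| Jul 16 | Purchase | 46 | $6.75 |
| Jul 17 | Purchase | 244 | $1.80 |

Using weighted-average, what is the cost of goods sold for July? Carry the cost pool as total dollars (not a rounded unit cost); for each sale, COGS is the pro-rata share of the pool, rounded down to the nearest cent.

After Jul 3: 315 on hand, pool $2,063.25 (≈ $6.5500 each)
After Jul 7: 521 on hand, pool $3,062.35 (≈ $5.8778 each)
After Jul 8: 750 on hand, pool $3,337.15 (≈ $4.4495 each)
Jul 11, sell 506: 506/750 × $3,337.15 → $2,251.46
After Jul 12: 465 on hand, pool $2,422.74 (≈ $5.2102 each)
Jul 14, sell 308: 308/465 × $2,422.74 → $1,604.73
After Jul 16: 203 on hand, pool $1,128.51 (≈ $5.5592 each)
After Jul 17: 447 on hand, pool $1,567.71 (≈ $3.5072 each)
Total COGS = $2,251.46 + $1,604.73 = $3,856.19
Ending inventory (cost pool remaining) = $1,567.71
Check: goods available $5,423.90 = COGS $3,856.19 + ending $1,567.71

COGS = $3,856.19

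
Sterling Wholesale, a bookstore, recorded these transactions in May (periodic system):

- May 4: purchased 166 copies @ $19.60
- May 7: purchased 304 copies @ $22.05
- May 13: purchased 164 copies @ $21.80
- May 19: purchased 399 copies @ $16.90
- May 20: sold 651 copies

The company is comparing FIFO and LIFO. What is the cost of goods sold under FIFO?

COGS = $13,819.30

FIFO COGS: 166 @ $19.60 + 304 @ $22.05 + 164 @ $21.80 + 17 @ $16.90 = $13,819.30
LIFO COGS: 399 @ $16.90 + 164 @ $21.80 + 88 @ $22.05 = $12,258.70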